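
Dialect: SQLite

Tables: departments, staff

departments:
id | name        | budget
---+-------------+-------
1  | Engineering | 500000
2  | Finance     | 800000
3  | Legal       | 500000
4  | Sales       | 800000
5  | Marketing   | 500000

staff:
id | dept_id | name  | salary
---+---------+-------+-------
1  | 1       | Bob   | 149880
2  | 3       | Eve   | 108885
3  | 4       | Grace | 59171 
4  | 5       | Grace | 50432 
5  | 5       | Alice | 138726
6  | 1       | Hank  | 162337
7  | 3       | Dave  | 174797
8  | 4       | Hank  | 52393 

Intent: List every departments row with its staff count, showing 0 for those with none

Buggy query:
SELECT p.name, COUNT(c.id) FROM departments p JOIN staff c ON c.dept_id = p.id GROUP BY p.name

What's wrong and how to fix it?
Bug: INNER JOIN drops departments rows that have no matching staff rows

Fix: Switch to LEFT JOIN to retain unmatched parent rows

Corrected query:
SELECT p.name, COUNT(c.id) FROM departments p LEFT JOIN staff c ON c.dept_id = p.id GROUP BY p.name

Result:
name        | COUNT(c.id)
------------+------------
Engineering | 2          
Finance     | 0          
Legal       | 2          
Marketing   | 2          
Sales       | 2          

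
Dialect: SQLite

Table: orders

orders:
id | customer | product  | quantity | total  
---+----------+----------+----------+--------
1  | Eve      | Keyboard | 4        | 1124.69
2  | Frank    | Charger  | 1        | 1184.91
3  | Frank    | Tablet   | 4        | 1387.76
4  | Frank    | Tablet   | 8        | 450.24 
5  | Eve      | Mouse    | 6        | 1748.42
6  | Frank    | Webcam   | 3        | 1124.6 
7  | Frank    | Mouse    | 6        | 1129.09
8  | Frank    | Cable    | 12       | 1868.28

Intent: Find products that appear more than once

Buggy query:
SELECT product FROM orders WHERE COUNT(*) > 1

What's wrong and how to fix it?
Bug: WHERE can't reference COUNT(*); aggregates are computed after WHERE

Fix: GROUP BY product, then filter groups with HAVING COUNT(*) > 1

Corrected query:
SELECT product FROM orders GROUP BY product HAVING COUNT(*) > 1

Result:
product
-------
Mouse  
Tablet 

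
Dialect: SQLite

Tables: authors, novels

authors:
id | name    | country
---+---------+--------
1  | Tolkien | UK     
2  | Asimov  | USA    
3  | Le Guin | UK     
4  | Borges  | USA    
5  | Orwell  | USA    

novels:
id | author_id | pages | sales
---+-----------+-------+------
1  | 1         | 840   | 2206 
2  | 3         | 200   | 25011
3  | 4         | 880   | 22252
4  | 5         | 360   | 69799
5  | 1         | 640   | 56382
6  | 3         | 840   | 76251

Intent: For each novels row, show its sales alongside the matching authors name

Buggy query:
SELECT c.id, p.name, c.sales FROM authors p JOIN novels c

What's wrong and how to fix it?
Bug: JOIN with no ON clause produces a cartesian product; every novels row pairs with every authors row

Fix: Add ON c.author_id = p.id to the JOIN

Corrected query:
SELECT c.id, p.name, c.sales FROM authors p JOIN novels c ON c.author_id = p.id

Result:
id | name    | sales
---+---------+------
1  | Tolkien | 2206 
2  | Le Guin | 25011
3  | Borges  | 22252
4  | Orwell  | 69799
5  | Tolkien | 56382
6  | Le Guin | 76251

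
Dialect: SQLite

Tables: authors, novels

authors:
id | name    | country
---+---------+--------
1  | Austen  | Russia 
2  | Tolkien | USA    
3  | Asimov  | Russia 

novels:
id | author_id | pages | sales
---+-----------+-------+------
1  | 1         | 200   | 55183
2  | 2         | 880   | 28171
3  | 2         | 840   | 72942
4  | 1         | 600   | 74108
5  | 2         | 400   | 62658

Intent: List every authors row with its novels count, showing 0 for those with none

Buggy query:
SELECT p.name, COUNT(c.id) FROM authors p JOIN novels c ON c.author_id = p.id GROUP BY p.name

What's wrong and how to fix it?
Bug: An inner join excludes parents with zero children

Fix: Use LEFT JOIN so parents without children still appear (COUNT(c.id) gives 0)

Corrected query:
SELECT p.name, COUNT(c.id) FROM authors p LEFT JOIN novels c ON c.author_id = p.id GROUP BY p.name

Result:
name    | COUNT(c.id)
--------+------------
Asimov  | 0          
Austen  | 2          
Tolkien | 3          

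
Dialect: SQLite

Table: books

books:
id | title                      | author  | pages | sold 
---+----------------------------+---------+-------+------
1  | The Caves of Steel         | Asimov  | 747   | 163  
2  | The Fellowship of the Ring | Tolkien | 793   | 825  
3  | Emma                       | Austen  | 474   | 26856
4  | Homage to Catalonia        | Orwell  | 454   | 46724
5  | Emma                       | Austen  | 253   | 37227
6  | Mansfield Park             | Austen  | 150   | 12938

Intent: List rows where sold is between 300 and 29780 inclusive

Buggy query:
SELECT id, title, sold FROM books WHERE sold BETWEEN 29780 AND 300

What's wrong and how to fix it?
Bug: The bounds are reversed; BETWEEN a AND b requires a <= b to match anything

Fix: Swap the bounds so the smaller value comes first

Corrected query:
SELECT id, title, sold FROM books WHERE sold BETWEEN 300 AND 29780

Result:
id | title                      | sold 
---+----------------------------+------
2  | The Fellowship of the Ring | 825  
3  | Emma                       | 26856
6  | Mansfield Park             | 12938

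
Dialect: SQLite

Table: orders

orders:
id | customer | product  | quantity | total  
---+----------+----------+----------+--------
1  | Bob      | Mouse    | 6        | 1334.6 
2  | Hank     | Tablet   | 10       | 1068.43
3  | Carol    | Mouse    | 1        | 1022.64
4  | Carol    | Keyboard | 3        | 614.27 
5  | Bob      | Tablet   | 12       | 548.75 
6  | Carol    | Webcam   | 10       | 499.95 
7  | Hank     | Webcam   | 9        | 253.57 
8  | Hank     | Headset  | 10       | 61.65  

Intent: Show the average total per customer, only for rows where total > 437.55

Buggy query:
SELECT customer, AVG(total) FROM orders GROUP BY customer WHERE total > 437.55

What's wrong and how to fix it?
Bug: Row-level WHERE must come before GROUP BY in the clause order

Fix: Move the WHERE clause before GROUP BY

Corrected query:
SELECT customer, AVG(total) FROM orders WHERE total > 437.55 GROUP BY customer

Result:
customer | AVG(total)
---------+-----------
Bob      | 941.675   
Carol    | 712.286667
Hank     | 1068.43   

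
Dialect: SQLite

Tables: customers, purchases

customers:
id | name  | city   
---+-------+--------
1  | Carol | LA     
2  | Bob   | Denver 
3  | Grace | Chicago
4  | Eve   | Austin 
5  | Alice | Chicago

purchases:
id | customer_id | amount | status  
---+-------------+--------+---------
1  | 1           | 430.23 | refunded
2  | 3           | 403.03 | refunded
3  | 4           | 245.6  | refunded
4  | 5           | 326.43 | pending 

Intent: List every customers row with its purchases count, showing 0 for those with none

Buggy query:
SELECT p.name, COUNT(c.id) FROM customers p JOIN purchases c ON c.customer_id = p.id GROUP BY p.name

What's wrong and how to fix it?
Bug: INNER JOIN drops customers rows that have no matching purchases rows

Fix: Switch to LEFT JOIN to retain unmatched parent rows

Corrected query:
SELECT p.name, COUNT(c.id) FROM customers p LEFT JOIN purchases c ON c.customer_id = p.id GROUP BY p.name

Result:
name  | COUNT(c.id)
------+------------
Alice | 1          
Bob   | 0          
Carol | 1          
Eve   | 1          
Grace | 1          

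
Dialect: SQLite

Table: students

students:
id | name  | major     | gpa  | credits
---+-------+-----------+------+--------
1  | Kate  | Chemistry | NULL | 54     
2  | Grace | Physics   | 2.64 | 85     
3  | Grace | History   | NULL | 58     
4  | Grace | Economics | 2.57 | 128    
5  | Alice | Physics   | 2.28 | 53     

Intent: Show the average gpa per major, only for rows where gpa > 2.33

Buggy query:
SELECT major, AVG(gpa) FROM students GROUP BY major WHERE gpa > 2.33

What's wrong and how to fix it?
Bug: Row-level WHERE must come before GROUP BY in the clause order

Fix: Place WHERE between FROM and GROUP BY

Corrected query:
SELECT major, AVG(gpa) FROM students WHERE gpa > 2.33 GROUP BY major

Result:
major     | AVG(gpa)
----------+---------
Economics | 2.57    
Physics   | 2.64    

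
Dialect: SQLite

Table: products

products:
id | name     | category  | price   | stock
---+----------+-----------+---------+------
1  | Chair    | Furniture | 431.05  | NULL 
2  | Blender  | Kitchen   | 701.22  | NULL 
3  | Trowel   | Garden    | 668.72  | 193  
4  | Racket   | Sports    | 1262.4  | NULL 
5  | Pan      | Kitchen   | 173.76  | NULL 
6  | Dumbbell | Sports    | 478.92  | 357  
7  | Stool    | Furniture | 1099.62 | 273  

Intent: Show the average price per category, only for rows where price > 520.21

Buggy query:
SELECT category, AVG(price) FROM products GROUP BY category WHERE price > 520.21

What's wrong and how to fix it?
Bug: Row-level WHERE must come before GROUP BY in the clause order

Fix: Move the WHERE clause before GROUP BY

Corrected query:
SELECT category, AVG(price) FROM products WHERE price > 520.21 GROUP BY category

Result:
category  | AVG(price)
----------+-----------
Furniture | 1099.62   
Garden    | 668.72    
Kitchen   | 701.22    
Sports    | 1262.4    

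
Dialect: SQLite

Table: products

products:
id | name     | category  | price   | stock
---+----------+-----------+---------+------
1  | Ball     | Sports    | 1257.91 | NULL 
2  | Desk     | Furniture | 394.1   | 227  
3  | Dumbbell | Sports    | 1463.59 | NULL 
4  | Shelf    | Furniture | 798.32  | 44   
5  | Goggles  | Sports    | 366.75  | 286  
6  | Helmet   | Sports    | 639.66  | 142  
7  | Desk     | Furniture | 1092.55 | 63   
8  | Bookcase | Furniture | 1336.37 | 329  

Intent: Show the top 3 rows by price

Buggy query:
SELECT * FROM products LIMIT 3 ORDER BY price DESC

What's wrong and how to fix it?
Bug: ORDER BY cannot follow LIMIT; LIMIT is the final clause

Fix: Swap the clauses: ORDER BY first, then LIMIT

Corrected query:
SELECT * FROM products ORDER BY price DESC LIMIT 3

Result:
id | name     | category  | price   | stock
---+----------+-----------+---------+------
3  | Dumbbell | Sports    | 1463.59 | NULL 
8  | Bookcase | Furniture | 1336.37 | 329  
1  | Ball     | Sports    | 1257.91 | NULL 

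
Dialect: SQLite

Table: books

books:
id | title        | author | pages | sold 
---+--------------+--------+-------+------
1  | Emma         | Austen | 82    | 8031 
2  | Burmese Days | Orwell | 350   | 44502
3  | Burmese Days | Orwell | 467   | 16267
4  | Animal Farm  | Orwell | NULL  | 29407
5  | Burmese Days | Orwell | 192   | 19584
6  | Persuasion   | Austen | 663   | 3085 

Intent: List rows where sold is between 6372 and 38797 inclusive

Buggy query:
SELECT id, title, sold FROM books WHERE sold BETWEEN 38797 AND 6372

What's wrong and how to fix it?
Bug: BETWEEN expects the lower bound first; with 38797 AND 6372 the range is empty

Fix: Swap the bounds so the smaller value comes first

Corrected query:
SELECT id, title, sold FROM books WHERE sold BETWEEN 6372 AND 38797

Result:
id | title        | sold 
---+--------------+------
1  | Emma         | 8031 
3  | Burmese Days | 16267
4  | Animal Farm  | 29407
5  | Burmese Days | 19584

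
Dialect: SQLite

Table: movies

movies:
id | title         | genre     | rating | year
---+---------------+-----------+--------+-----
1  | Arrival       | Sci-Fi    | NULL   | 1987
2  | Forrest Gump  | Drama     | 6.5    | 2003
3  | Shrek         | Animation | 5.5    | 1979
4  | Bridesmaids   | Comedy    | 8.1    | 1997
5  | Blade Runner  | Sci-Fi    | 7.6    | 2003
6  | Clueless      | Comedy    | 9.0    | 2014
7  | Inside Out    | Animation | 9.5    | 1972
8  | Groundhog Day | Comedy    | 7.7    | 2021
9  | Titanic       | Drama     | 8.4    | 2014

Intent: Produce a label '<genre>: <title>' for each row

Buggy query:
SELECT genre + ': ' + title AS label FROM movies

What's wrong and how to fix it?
Bug: '+' is numeric addition; on text columns SQLite converts them to 0 instead of concatenating

Fix: Replace + with || to concatenate text

Corrected query:
SELECT genre || ': ' || title AS label FROM movies

Result:
label                
---------------------
Sci-Fi: Arrival      
Drama: Forrest Gump  
Animation: Shrek     
Comedy: Bridesmaids  
Sci-Fi: Blade Runner 
Comedy: Clueless     
Animation: Inside Out
Comedy: Groundhog Day
Drama: Titanic       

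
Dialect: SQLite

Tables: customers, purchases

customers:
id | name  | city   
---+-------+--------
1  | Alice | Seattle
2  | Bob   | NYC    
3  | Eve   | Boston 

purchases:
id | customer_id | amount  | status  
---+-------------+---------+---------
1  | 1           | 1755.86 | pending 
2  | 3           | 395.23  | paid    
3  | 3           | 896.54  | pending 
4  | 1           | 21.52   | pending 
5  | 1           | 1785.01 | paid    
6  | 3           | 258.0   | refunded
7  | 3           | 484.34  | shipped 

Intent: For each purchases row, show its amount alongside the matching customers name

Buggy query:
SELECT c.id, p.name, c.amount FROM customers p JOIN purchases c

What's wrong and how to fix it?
Bug: Missing join condition: each purchases row is matched to all customers rows instead of just its own

Fix: Specify the join condition linking the foreign key to the parent id

Corrected query:
SELECT c.id, p.name, c.amount FROM customers p JOIN purchases c ON c.customer_id = p.id

Result:
id | name  | amount 
---+-------+--------
1  | Alice | 1755.86
2  | Eve   | 395.23 
3  | Eve   | 896.54 
4  | Alice | 21.52  
5  | Alice | 1785.01
6  | Eve   | 258    
7  | Eve   | 484.34 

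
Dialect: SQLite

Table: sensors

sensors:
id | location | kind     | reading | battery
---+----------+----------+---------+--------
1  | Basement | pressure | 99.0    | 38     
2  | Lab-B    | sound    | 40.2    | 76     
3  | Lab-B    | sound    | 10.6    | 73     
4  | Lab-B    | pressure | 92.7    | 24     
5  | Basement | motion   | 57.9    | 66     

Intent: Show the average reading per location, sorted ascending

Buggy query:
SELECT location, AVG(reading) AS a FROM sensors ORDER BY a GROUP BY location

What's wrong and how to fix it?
Bug: GROUP BY must precede ORDER BY

Fix: Move ORDER BY to the end, after GROUP BY

Corrected query:
SELECT location, AVG(reading) AS a FROM sensors GROUP BY location ORDER BY a

Result:
location | a        
---------+----------
Lab-B    | 47.833333
Basement | 78.45    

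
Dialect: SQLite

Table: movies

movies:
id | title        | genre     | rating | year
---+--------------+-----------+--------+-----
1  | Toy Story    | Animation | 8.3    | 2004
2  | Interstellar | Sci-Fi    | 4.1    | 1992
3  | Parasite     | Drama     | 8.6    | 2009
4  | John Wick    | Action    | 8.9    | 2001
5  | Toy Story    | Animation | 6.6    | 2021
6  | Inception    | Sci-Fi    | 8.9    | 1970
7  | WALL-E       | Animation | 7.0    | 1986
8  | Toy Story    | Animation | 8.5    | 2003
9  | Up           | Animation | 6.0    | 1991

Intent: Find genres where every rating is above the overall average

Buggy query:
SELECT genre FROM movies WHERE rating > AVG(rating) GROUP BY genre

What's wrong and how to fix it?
Bug: AVG() is an aggregate; it can't sit directly in WHERE

Fix: Compute the overall average in a scalar subquery and compare each group's MIN against it in HAVING

Corrected query:
SELECT genre FROM movies GROUP BY genre HAVING MIN(rating) > (SELECT AVG(rating) FROM movies)

Result:
genre 
------
Action
Drama 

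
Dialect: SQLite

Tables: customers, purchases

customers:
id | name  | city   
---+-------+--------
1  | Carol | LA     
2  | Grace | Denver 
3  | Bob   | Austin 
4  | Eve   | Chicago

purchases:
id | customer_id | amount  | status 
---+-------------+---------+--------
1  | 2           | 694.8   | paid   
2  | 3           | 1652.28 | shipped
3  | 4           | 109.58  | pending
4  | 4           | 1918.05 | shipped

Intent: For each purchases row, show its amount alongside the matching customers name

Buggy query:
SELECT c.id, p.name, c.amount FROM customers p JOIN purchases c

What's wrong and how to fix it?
Bug: Missing join condition: each purchases row is matched to all customers rows instead of just its own

Fix: Add ON c.customer_id = p.id to the JOIN

Corrected query:
SELECT c.id, p.name, c.amount FROM customers p JOIN purchases c ON c.customer_id = p.id

Result:
id | name  | amount 
---+-------+--------
1  | Grace | 694.8  
2  | Bob   | 1652.28
3  | Eve   | 109.58 
4  | Eve   | 1918.05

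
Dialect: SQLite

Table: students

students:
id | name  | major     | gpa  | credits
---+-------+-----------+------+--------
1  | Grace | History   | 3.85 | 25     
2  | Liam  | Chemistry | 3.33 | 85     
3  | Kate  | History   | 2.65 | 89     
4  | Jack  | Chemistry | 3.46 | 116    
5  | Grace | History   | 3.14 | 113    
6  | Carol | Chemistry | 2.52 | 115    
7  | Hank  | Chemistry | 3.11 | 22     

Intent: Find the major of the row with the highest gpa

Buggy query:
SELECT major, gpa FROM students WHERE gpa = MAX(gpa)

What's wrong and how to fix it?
Bug: MAX(gpa) is an aggregate and cannot be used directly in WHERE

Fix: Wrap MAX in a scalar subquery so WHERE compares against a single value

Corrected query:
SELECT major, gpa FROM students WHERE gpa = (SELECT MAX(gpa) FROM students)

Result:
major   | gpa 
--------+-----
History | 3.85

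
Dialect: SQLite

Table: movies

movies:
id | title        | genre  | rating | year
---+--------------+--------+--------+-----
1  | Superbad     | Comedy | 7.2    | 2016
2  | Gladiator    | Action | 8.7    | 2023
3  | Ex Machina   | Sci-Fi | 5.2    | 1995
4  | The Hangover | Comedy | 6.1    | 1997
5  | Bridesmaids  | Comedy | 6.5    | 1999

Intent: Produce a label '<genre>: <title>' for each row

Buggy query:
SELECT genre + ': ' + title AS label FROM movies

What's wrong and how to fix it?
Bug: SQLite uses || for string concatenation; + coerces text to numbers (yielding 0)

Fix: Use the || operator for string concatenation

Corrected query:
SELECT genre || ': ' || title AS label FROM movies

Result:
label               
--------------------
Comedy: Superbad    
Action: Gladiator   
Sci-Fi: Ex Machina  
Comedy: The Hangover
Comedy: Bridesmaids 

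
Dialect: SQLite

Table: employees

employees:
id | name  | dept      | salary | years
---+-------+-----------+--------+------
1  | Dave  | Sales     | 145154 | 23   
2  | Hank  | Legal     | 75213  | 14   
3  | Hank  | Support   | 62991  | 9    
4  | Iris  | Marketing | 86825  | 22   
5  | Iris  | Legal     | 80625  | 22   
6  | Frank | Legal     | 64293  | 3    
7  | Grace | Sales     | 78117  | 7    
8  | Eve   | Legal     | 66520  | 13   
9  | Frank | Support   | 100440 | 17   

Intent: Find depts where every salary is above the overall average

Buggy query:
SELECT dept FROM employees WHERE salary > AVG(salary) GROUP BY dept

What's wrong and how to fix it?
Bug: WHERE evaluates per row before aggregation, so AVG() is unavailable

Fix: Use a subquery for AVG and a HAVING MIN(...) filter so the condition holds for every row in the group

Corrected query:
SELECT dept FROM employees GROUP BY dept HAVING MIN(salary) > (SELECT AVG(salary) FROM employees)

Result:
dept     
---------
Marketing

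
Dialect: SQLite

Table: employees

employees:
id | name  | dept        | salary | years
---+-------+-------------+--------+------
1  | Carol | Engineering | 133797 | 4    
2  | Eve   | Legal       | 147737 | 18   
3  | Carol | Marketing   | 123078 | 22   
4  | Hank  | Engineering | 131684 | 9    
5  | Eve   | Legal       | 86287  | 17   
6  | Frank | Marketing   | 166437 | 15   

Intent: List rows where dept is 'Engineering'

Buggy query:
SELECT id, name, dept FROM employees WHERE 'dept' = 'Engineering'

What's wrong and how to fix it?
Bug: 'dept' in single quotes is a string literal, not the column; the comparison is literal-vs-literal and never true

Fix: Remove the quotes around the column name (or use double quotes for an identifier)

Corrected query:
SELECT id, name, dept FROM employees WHERE dept = 'Engineering'

Result:
id | name  | dept       
---+-------+------------
1  | Carol | Engineering
4  | Hank  | Engineering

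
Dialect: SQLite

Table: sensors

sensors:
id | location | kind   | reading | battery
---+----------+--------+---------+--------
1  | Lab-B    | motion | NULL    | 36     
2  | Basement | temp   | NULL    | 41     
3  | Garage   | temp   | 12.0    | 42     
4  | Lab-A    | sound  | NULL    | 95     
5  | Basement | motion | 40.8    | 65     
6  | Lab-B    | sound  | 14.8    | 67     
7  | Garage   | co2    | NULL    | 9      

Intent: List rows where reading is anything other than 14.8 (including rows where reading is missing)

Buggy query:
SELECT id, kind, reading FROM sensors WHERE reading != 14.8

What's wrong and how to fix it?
Bug: 'reading != 14.8' is unknown when reading is NULL, so NULL rows are silently excluded

Fix: Add an explicit OR reading IS NULL to include the missing-value rows

Corrected query:
SELECT id, kind, reading FROM sensors WHERE reading != 14.8 OR reading IS NULL

Result:
id | kind   | reading
---+--------+--------
1  | motion | NULL   
2  | temp   | NULL   
3  | temp   | 12     
4  | sound  | NULL   
5  | motion | 40.8   
7  | co2    | NULL   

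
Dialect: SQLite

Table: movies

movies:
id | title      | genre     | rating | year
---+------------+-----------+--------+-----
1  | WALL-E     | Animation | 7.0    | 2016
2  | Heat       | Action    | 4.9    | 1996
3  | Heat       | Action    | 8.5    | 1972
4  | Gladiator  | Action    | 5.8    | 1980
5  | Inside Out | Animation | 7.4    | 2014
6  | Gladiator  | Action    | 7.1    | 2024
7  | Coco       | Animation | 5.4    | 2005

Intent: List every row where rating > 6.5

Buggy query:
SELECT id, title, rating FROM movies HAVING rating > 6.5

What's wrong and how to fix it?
Bug: This is a non-aggregate query (no GROUP BY, no aggregates), so in SQLite the HAVING clause is invalid here; a row-level condition belongs in WHERE

Fix: Replace HAVING with WHERE since the condition applies to individual rows

Corrected query:
SELECT id, title, rating FROM movies WHERE rating > 6.5

Result:
id | title      | rating
---+------------+-------
1  | WALL-E     | 7     
3  | Heat       | 8.5   
5  | Inside Out | 7.4   
6  | Gladiator  | 7.1   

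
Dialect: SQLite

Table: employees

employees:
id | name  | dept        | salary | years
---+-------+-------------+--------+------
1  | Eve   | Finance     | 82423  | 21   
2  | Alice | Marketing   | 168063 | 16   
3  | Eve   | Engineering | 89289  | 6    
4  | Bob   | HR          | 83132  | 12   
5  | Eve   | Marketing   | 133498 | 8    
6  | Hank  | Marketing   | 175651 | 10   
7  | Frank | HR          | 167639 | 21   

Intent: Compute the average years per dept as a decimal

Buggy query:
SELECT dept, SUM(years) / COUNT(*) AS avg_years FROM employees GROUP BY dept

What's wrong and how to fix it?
Bug: SUM(years) and COUNT(*) are both integers; the division truncates the fractional part

Fix: Multiply by 1.0 (or CAST to REAL) to force floating-point division

Corrected query:
SELECT dept, SUM(years) * 1.0 / COUNT(*) AS avg_years FROM employees GROUP BY dept

Result:
dept        | avg_years
------------+----------
Engineering | 6        
Finance     | 21       
HR          | 16.5     
Marketing   | 11.333333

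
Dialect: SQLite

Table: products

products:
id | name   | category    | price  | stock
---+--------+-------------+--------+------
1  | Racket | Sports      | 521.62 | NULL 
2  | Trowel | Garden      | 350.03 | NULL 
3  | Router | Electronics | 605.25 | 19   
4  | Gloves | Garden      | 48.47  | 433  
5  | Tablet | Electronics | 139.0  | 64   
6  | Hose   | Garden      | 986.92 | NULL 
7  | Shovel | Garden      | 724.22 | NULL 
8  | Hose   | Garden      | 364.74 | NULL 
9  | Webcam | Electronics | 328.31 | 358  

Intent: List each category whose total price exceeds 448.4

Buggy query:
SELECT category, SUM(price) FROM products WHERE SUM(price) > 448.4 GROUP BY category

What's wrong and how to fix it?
Bug: SUM(price) is an aggregate, but WHERE filters rows before aggregation

Fix: Use HAVING (which filters groups after aggregation) instead of WHERE

Corrected query:
SELECT category, SUM(price) FROM products GROUP BY category HAVING SUM(price) > 448.4

Result:
category    | SUM(price)
------------+-----------
Electronics | 1072.56   
Garden      | 2474.38   
Sports      | 521.62    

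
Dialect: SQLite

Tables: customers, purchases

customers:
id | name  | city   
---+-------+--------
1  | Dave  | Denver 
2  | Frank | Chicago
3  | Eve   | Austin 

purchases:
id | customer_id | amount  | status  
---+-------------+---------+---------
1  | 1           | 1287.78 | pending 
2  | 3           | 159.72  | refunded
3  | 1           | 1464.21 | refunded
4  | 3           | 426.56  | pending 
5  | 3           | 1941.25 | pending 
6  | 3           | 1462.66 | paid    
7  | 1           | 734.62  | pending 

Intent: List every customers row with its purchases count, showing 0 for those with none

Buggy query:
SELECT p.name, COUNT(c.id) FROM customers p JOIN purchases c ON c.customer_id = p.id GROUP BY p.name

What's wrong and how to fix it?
Bug: An inner join excludes parents with zero children

Fix: Switch to LEFT JOIN to retain unmatched parent rows

Corrected query:
SELECT p.name, COUNT(c.id) FROM customers p LEFT JOIN purchases c ON c.customer_id = p.id GROUP BY p.name

Result:
name  | COUNT(c.id)
------+------------
Dave  | 3          
Eve   | 4          
Frank | 0          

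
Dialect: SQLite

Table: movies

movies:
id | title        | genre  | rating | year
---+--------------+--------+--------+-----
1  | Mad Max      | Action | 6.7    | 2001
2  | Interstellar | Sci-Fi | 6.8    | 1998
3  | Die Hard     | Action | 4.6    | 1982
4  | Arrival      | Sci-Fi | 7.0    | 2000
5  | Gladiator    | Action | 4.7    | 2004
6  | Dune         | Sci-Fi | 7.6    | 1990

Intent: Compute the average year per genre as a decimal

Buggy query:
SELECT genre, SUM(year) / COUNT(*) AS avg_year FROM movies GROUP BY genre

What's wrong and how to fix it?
Bug: SUM(year) and COUNT(*) are both integers; the division truncates the fractional part

Fix: Cast one side to REAL so the division keeps the fractional part

Corrected query:
SELECT genre, SUM(year) * 1.0 / COUNT(*) AS avg_year FROM movies GROUP BY genre

Result:
genre  | avg_year   
-------+------------
Action | 1995.666667
Sci-Fi | 1996       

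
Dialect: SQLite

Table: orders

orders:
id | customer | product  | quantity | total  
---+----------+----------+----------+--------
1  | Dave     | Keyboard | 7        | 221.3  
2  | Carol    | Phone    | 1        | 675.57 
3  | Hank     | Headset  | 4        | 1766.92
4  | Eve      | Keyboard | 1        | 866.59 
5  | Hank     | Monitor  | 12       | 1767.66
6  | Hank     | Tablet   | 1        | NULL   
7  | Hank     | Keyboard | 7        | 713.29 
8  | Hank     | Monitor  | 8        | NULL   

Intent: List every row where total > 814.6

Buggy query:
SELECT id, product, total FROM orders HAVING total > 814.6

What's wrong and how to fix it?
Bug: This is a non-aggregate query (no GROUP BY, no aggregates), so in SQLite the HAVING clause is invalid here; a row-level condition belongs in WHERE

Fix: Replace HAVING with WHERE since the condition applies to individual rows

Corrected query:
SELECT id, product, total FROM orders WHERE total > 814.6

Result:
id | product  | total  
---+----------+--------
3  | Headset  | 1766.92
4  | Keyboard | 866.59 
5  | Monitor  | 1767.66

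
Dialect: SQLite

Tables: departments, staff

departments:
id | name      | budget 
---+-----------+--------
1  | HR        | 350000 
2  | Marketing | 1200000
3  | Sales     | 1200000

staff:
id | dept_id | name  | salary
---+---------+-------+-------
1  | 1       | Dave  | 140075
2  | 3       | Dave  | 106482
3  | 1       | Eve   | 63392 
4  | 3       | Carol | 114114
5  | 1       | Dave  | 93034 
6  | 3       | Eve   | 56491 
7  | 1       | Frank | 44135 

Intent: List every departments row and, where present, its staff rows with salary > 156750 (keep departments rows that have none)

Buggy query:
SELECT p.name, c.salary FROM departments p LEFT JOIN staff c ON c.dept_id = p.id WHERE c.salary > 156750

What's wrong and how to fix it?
Bug: Filtering c.salary in WHERE discards the NULL rows produced by LEFT JOIN, turning it into an inner join

Fix: Put 'c.salary > 156750' in the JOIN's ON clause instead of WHERE

Corrected query:
SELECT p.name, c.salary FROM departments p LEFT JOIN staff c ON c.dept_id = p.id AND c.salary > 156750

Result:
name      | salary
----------+-------
HR        | NULL  
Marketing | NULL  
Sales     | NULL  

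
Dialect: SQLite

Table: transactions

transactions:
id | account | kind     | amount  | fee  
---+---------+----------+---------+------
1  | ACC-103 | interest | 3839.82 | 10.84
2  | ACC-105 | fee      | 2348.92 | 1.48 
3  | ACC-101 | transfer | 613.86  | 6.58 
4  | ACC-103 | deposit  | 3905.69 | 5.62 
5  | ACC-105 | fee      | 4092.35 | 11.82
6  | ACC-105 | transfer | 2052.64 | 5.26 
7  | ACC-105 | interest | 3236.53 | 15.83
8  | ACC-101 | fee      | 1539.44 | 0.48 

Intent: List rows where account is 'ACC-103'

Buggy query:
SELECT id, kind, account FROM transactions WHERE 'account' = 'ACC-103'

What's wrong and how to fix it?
Bug: 'account' in single quotes is a string literal, not the column; the comparison is literal-vs-literal and never true

Fix: Reference the column as account without single quotes

Corrected query:
SELECT id, kind, account FROM transactions WHERE account = 'ACC-103'

Result:
id | kind     | account
---+----------+--------
1  | interest | ACC-103
4  | deposit  | ACC-103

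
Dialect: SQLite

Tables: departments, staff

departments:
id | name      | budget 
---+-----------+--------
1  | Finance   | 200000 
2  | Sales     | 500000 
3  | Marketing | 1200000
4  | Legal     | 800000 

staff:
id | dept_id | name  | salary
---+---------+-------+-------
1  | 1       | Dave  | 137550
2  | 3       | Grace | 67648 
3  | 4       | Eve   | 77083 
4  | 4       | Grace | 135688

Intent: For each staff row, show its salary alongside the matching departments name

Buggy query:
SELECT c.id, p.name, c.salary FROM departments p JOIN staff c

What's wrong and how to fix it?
Bug: Missing join condition: each staff row is matched to all departments rows instead of just its own

Fix: Add ON c.dept_id = p.id to the JOIN

Corrected query:
SELECT c.id, p.name, c.salary FROM departments p JOIN staff c ON c.dept_id = p.id

Result:
id | name      | salary
---+-----------+-------
1  | Finance   | 137550
2  | Marketing | 67648 
3  | Legal     | 77083 
4  | Legal     | 135688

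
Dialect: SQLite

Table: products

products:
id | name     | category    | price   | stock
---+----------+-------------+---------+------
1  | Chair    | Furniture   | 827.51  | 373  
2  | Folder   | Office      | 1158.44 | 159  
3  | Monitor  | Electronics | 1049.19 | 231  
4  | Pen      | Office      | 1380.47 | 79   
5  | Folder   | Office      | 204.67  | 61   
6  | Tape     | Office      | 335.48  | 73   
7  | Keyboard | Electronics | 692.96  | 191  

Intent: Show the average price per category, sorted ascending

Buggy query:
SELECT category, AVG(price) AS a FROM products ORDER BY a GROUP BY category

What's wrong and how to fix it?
Bug: ORDER BY appears before GROUP BY; SQL clause order requires GROUP BY first

Fix: Move ORDER BY to the end, after GROUP BY

Corrected query:
SELECT category, AVG(price) AS a FROM products GROUP BY category ORDER BY a

Result:
category    | a      
------------+--------
Office      | 769.765
Furniture   | 827.51 
Electronics | 871.075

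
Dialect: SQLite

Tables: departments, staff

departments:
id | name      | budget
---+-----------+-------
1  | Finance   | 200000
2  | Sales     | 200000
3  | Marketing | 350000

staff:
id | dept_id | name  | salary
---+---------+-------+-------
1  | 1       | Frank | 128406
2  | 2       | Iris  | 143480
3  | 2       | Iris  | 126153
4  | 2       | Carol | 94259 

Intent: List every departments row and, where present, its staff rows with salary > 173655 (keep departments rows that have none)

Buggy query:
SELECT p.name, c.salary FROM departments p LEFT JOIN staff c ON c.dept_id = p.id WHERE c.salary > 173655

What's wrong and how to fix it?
Bug: Filtering c.salary in WHERE discards the NULL rows produced by LEFT JOIN, turning it into an inner join

Fix: Move the right-table condition into the ON clause so unmatched parents are kept

Corrected query:
SELECT p.name, c.salary FROM departments p LEFT JOIN staff c ON c.dept_id = p.id AND c.salary > 173655

Result:
name      | salary
----------+-------
Finance   | NULL  
Sales     | NULL  
Marketing | NULL  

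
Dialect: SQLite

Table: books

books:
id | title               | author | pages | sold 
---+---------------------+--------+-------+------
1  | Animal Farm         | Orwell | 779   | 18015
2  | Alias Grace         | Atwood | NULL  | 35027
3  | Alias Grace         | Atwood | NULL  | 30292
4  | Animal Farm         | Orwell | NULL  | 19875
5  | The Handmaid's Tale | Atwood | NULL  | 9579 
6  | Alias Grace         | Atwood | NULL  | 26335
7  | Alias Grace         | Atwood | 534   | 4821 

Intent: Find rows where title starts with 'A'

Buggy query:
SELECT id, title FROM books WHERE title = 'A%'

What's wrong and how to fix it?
Bug: '=' compares the literal string including the % character; pattern matching needs LIKE

Fix: Use LIKE for wildcard pattern matching

Corrected query:
SELECT id, title FROM books WHERE title LIKE 'A%'

Result:
id | title      
---+------------
1  | Animal Farm
2  | Alias Grace
3  | Alias Grace
4  | Animal Farm
6  | Alias Grace
7  | Alias Grace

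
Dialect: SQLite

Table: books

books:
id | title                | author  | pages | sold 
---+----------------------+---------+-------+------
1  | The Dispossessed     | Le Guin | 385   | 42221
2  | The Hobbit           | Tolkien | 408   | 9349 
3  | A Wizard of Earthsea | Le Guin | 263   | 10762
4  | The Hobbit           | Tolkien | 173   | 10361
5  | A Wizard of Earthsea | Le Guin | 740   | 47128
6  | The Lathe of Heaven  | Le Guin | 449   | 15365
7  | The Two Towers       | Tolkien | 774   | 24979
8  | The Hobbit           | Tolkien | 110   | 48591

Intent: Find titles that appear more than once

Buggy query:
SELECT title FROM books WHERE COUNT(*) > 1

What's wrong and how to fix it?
Bug: COUNT(*) is an aggregate and cannot be used in WHERE

Fix: Group first, then use HAVING for the count condition

Corrected query:
SELECT title FROM books GROUP BY title HAVING COUNT(*) > 1

Result:
title               
--------------------
A Wizard of Earthsea
The Hobbit          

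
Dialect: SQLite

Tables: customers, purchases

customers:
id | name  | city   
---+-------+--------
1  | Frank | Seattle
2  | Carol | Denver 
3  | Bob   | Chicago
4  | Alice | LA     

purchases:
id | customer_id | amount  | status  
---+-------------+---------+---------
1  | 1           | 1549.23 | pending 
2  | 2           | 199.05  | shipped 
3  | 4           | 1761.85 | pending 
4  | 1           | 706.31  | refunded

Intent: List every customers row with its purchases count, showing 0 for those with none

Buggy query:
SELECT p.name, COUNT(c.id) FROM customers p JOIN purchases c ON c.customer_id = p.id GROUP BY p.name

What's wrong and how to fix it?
Bug: An inner join excludes parents with zero children

Fix: Switch to LEFT JOIN to retain unmatched parent rows

Corrected query:
SELECT p.name, COUNT(c.id) FROM customers p LEFT JOIN purchases c ON c.customer_id = p.id GROUP BY p.name

Result:
name  | COUNT(c.id)
------+------------
Alice | 1          
Bob   | 0          
Carol | 1          
Frank | 2          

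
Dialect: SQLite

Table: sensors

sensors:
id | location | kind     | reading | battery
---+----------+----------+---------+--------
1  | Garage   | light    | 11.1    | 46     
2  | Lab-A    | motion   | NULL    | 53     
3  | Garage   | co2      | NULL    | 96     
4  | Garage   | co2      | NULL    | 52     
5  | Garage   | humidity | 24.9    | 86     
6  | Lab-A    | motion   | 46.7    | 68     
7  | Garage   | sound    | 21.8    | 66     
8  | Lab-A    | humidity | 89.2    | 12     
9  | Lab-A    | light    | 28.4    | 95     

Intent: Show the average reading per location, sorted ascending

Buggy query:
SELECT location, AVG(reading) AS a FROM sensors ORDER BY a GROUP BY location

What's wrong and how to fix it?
Bug: GROUP BY must precede ORDER BY

Fix: Reorder: SELECT … FROM … GROUP BY … ORDER BY …

Corrected query:
SELECT location, AVG(reading) AS a FROM sensors GROUP BY location ORDER BY a

Result:
location | a        
---------+----------
Garage   | 19.266667
Lab-A    | 54.766667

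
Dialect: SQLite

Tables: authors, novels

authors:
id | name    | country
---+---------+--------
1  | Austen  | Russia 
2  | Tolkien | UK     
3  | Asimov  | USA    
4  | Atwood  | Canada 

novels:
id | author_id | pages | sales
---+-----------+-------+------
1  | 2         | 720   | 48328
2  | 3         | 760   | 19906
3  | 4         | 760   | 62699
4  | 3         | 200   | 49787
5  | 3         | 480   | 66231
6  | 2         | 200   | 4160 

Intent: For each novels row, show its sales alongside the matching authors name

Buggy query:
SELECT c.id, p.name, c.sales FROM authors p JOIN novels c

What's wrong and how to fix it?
Bug: Missing join condition: each novels row is matched to all authors rows instead of just its own

Fix: Add ON c.author_id = p.id to the JOIN

Corrected query:
SELECT c.id, p.name, c.sales FROM authors p JOIN novels c ON c.author_id = p.id

Result:
id | name    | sales
---+---------+------
1  | Tolkien | 48328
2  | Asimov  | 19906
3  | Atwood  | 62699
4  | Asimov  | 49787
5  | Asimov  | 66231
6  | Tolkien | 4160 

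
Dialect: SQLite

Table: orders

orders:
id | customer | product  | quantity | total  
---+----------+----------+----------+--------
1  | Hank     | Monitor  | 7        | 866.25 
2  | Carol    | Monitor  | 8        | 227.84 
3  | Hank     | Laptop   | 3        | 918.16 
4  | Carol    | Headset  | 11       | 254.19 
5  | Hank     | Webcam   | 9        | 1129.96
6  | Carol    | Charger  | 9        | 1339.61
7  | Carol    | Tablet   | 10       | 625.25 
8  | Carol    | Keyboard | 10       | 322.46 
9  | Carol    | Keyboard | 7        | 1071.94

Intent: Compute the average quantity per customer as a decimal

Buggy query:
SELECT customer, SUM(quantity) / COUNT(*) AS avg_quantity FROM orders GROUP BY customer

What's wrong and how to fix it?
Bug: Both operands are integers, so '/' performs integer division and truncates

Fix: Cast one side to REAL so the division keeps the fractional part

Corrected query:
SELECT customer, SUM(quantity) * 1.0 / COUNT(*) AS avg_quantity FROM orders GROUP BY customer

Result:
customer | avg_quantity
---------+-------------
Carol    | 9.166667    
Hank     | 6.333333    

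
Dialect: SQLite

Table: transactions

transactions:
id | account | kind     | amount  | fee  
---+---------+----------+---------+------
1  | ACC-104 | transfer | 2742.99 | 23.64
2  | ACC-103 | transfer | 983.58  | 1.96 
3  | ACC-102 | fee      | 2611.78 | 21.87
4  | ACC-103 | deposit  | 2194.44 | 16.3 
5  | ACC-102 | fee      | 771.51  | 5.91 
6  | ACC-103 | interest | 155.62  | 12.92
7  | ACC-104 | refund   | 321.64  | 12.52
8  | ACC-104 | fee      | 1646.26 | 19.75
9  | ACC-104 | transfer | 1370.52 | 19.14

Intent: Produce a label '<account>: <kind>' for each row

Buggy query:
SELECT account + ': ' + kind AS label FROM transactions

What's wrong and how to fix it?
Bug: SQLite uses || for string concatenation; + coerces text to numbers (yielding 0)

Fix: Replace + with || to concatenate text

Corrected query:
SELECT account || ': ' || kind AS label FROM transactions

Result:
label            
-----------------
ACC-104: transfer
ACC-103: transfer
ACC-102: fee     
ACC-103: deposit 
ACC-102: fee     
ACC-103: interest
ACC-104: refund  
ACC-104: fee     
ACC-104: transfer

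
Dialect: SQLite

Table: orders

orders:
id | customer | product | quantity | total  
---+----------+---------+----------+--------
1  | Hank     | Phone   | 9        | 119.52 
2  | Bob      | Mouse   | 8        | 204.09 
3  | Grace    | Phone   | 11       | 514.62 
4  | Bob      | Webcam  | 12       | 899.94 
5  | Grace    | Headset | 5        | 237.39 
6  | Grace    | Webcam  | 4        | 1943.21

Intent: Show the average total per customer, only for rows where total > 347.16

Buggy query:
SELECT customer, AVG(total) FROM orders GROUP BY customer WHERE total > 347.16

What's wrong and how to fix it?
Bug: WHERE cannot follow GROUP BY

Fix: Move the WHERE clause before GROUP BY

Corrected query:
SELECT customer, AVG(total) FROM orders WHERE total > 347.16 GROUP BY customer

Result:
customer | AVG(total)
---------+-----------
Bob      | 899.94    
Grace    | 1228.915  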